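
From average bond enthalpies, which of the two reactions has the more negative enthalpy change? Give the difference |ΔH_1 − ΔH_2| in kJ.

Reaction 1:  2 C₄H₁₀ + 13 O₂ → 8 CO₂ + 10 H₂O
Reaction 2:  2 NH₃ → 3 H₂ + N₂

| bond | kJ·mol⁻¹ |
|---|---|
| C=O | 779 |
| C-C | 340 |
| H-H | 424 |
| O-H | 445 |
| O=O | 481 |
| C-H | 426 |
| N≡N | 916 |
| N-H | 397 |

Reaction 1, by 4745 kJ

Reaction 1:
  Bonds broken (reactants):
    C-C: 6 × 340 = 2040
    C-H: 20 × 426 = 8520
    O=O: 13 × 481 = 6253
    Σ(broken) = 16813 kJ
  Bonds formed (products):
    C=O: 16 × 779 = 12464
    O-H: 20 × 445 = 8900
    Σ(formed) = 21364 kJ
  ΔH_1 = 16813 − 21364 = −4551 kJ
Reaction 2:
  Bonds broken (reactants):
    N-H: 6 × 397 = 2382
    Σ(broken) = 2382 kJ
  Bonds formed (products):
    H-H: 3 × 424 = 1272
    N≡N: 1 × 916 = 916
    Σ(formed) = 2188 kJ
  ΔH_2 = 2382 − 2188 = +194 kJ
ΔH_1 − ΔH_2 = −4745 kJ, so reaction 1 has the more negative ΔH; |ΔH_1 − ΔH_2| = 4745 kJ.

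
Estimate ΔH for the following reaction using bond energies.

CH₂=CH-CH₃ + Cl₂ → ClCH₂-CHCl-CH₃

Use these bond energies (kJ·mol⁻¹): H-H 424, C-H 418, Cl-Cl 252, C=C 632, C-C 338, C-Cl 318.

ΔH ≈ −90 kJ

Bonds broken (reactants):
  C-C: 1 × 338 = 338
  C-H: 6 × 418 = 2508
  C=C: 1 × 632 = 632
  Cl-Cl: 1 × 252 = 252
  Σ(broken) = 3730 kJ
Bonds formed (products):
  C-C: 2 × 338 = 676
  C-Cl: 2 × 318 = 636
  C-H: 6 × 418 = 2508
  Σ(formed) = 3820 kJ
ΔH = Σ(broken) − Σ(formed) = 3730 − 3820 = −90 kJ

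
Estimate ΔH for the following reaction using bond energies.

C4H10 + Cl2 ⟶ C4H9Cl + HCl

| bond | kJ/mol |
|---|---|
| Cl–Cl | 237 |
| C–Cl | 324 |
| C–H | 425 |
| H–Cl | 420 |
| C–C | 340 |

ΔH ≈ −82 kJ

Bonds broken (reactants):
  C–C: 3 × 340 = 1020
  C–H: 10 × 425 = 4250
  Cl–Cl: 1 × 237 = 237
  Σ(broken) = 5507 kJ
Bonds formed (products):
  C–C: 3 × 340 = 1020
  C–Cl: 1 × 324 = 324
  C–H: 9 × 425 = 3825
  H–Cl: 1 × 420 = 420
  Σ(formed) = 5589 kJ
ΔH = Σ(broken) − Σ(formed) = 5507 − 5589 = −82 kJ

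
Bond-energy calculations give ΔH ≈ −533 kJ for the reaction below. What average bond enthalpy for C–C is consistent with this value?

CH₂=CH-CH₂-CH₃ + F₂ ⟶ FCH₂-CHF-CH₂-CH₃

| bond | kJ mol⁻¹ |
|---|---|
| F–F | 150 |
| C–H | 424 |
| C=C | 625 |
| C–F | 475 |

Let D be the C–C bond energy.
Σ(broken) = 2×D + 8×424 + 1×625 + 1×150 = 4167 + 2D
Σ(formed) = 3×D + 2×475 + 8×424 = 4342 + 3D
ΔH = Σ(broken) − Σ(formed) = (4167 + 2D) − (4342 + 3D) = −175 − D
Setting this equal to −533 kJ gives D = 358 kJ/mol.

D(C–C) ≈ 358 kJ/mol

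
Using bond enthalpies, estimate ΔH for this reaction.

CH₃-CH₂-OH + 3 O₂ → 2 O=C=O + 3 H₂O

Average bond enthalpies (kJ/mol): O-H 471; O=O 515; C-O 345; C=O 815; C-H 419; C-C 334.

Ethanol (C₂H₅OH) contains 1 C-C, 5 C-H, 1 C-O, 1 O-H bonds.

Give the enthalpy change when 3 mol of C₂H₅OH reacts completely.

Bonds broken (reactants):
  C-C: 1 × 334 = 334
  C-H: 5 × 419 = 2095
  C-O: 1 × 345 = 345
  O-H: 1 × 471 = 471
  O=O: 3 × 515 = 1545
  Σ(broken) = 4790 kJ
Bonds formed (products):
  C=O: 4 × 815 = 3260
  O-H: 6 × 471 = 2826
  Σ(formed) = 6086 kJ
ΔH = Σ(broken) − Σ(formed) = 4790 − 6086 = −1296 kJ
For 3× the reaction as written: 3 × (−1296) = −3888 kJ

ΔH = −3888 kJ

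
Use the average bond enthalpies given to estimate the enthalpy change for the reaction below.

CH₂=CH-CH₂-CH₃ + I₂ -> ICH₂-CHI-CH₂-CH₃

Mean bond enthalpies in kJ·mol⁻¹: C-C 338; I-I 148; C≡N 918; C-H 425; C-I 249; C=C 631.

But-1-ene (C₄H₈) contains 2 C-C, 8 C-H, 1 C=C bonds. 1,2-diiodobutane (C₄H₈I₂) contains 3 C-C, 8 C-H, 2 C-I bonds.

ΔH ≈ −57 kJ

Bonds broken (reactants):
  C-C: 2 × 338 = 676
  C-H: 8 × 425 = 3400
  C=C: 1 × 631 = 631
  I-I: 1 × 148 = 148
  Σ(broken) = 4855 kJ
Bonds formed (products):
  C-C: 3 × 338 = 1014
  C-H: 8 × 425 = 3400
  C-I: 2 × 249 = 498
  Σ(formed) = 4912 kJ
ΔH = Σ(broken) − Σ(formed) = 4855 − 4912 = −57 kJ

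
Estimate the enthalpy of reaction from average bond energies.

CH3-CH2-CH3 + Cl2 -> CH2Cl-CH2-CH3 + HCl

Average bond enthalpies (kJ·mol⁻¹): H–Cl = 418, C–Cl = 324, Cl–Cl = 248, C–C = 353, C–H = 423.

ΔH ≈ −71 kJ

Bonds broken (reactants):
  C–C: 2 × 353 = 706
  C–H: 8 × 423 = 3384
  Cl–Cl: 1 × 248 = 248
  Σ(broken) = 4338 kJ
Bonds formed (products):
  C–C: 2 × 353 = 706
  C–Cl: 1 × 324 = 324
  C–H: 7 × 423 = 2961
  H–Cl: 1 × 418 = 418
  Σ(formed) = 4409 kJ
ΔH = Σ(broken) − Σ(formed) = 4338 − 4409 = −71 kJ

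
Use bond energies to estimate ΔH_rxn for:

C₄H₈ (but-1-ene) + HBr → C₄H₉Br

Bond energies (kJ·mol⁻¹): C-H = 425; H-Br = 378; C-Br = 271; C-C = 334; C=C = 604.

ΔH ≈ −48 kJ

Bonds broken (reactants):
  C-C: 2 × 334 = 668
  C-H: 8 × 425 = 3400
  C=C: 1 × 604 = 604
  H-Br: 1 × 378 = 378
  Σ(broken) = 5050 kJ
Bonds formed (products):
  C-Br: 1 × 271 = 271
  C-C: 3 × 334 = 1002
  C-H: 9 × 425 = 3825
  Σ(formed) = 5098 kJ
ΔH = Σ(broken) − Σ(formed) = 5050 − 5098 = −48 kJ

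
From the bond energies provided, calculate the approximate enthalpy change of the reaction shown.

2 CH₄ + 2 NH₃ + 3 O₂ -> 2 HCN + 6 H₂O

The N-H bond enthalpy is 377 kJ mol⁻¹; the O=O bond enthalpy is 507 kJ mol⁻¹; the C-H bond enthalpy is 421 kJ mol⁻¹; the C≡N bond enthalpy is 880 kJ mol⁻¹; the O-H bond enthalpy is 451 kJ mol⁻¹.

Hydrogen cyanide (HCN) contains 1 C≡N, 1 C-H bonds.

ΔH ≈ −863 kJ

Bonds broken (reactants):
  C-H: 8 × 421 = 3368
  N-H: 6 × 377 = 2262
  O=O: 3 × 507 = 1521
  Σ(broken) = 7151 kJ
Bonds formed (products):
  C≡N: 2 × 880 = 1760
  C-H: 2 × 421 = 842
  O-H: 12 × 451 = 5412
  Σ(formed) = 8014 kJ
ΔH = Σ(broken) − Σ(formed) = 7151 − 8014 = −863 kJ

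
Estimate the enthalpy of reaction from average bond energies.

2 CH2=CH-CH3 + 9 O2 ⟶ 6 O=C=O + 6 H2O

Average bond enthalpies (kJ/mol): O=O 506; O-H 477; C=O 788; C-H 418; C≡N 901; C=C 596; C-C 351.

Bonds broken (reactants):
  C-C: 2 × 351 = 702
  C-H: 12 × 418 = 5016
  C=C: 2 × 596 = 1192
  O=O: 9 × 506 = 4554
  Σ(broken) = 11464 kJ
Bonds formed (products):
  C=O: 12 × 788 = 9456
  O-H: 12 × 477 = 5724
  Σ(formed) = 15180 kJ
ΔH = Σ(broken) − Σ(formed) = 11464 − 15180 = −3716 kJ

ΔH ≈ −3716 kJ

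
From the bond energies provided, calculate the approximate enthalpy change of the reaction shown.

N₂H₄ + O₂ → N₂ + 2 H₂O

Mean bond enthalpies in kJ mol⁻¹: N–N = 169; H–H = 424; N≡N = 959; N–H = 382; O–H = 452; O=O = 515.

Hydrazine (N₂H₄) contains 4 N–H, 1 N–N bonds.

ΔH ≈ −555 kJ

Bonds broken (reactants):
  N–H: 4 × 382 = 1528
  N–N: 1 × 169 = 169
  O=O: 1 × 515 = 515
  Σ(broken) = 2212 kJ
Bonds formed (products):
  N≡N: 1 × 959 = 959
  O–H: 4 × 452 = 1808
  Σ(formed) = 2767 kJ
ΔH = Σ(broken) − Σ(formed) = 2212 − 2767 = −555 kJ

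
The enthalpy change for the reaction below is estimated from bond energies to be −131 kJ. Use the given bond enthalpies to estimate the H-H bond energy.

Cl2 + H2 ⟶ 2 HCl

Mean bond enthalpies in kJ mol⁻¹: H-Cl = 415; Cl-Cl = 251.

Let D be the H-H bond energy.
Σ(broken) = 1×251 + 1×D = 251 + D
Σ(formed) = 2×415 = 830
ΔH = Σ(broken) − Σ(formed) = (251 + D) − (830) = −579 + D
Setting this equal to −131 kJ gives D = 448 kJ/mol.

D(H-H) ≈ 448 kJ/mol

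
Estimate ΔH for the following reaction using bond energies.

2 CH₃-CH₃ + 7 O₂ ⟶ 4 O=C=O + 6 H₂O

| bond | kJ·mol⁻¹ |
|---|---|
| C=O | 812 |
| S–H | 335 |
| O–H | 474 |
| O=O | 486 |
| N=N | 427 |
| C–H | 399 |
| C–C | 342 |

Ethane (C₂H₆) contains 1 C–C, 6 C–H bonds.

Bonds broken (reactants):
  C–C: 2 × 342 = 684
  C–H: 12 × 399 = 4788
  O=O: 7 × 486 = 3402
  Σ(broken) = 8874 kJ
Bonds formed (products):
  C=O: 8 × 812 = 6496
  O–H: 12 × 474 = 5688
  Σ(formed) = 12184 kJ
ΔH = Σ(broken) − Σ(formed) = 8874 − 12184 = −3310 kJ

ΔH ≈ −3310 kJ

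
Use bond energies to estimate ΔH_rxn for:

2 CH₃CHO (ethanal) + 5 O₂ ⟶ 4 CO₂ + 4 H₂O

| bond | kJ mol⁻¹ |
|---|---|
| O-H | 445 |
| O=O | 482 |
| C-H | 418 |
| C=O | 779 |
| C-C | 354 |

Bonds broken (reactants):
  C-C: 2 × 354 = 708
  C-H: 8 × 418 = 3344
  C=O: 2 × 779 = 1558
  O=O: 5 × 482 = 2410
  Σ(broken) = 8020 kJ
Bonds formed (products):
  C=O: 8 × 779 = 6232
  O-H: 8 × 445 = 3560
  Σ(formed) = 9792 kJ
ΔH = Σ(broken) − Σ(formed) = 8020 − 9792 = −1772 kJ

ΔH ≈ −1772 kJ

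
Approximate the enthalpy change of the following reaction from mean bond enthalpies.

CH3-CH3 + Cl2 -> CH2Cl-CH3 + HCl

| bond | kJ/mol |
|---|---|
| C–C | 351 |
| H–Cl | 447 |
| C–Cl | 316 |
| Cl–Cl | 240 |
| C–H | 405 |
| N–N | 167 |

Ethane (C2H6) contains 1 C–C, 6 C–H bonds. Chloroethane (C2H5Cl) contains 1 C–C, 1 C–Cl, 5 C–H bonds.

ΔH ≈ −118 kJ

Bonds broken (reactants):
  C–C: 1 × 351 = 351
  C–H: 6 × 405 = 2430
  Cl–Cl: 1 × 240 = 240
  Σ(broken) = 3021 kJ
Bonds formed (products):
  C–C: 1 × 351 = 351
  C–Cl: 1 × 316 = 316
  C–H: 5 × 405 = 2025
  H–Cl: 1 × 447 = 447
  Σ(formed) = 3139 kJ
ΔH = Σ(broken) − Σ(formed) = 3021 − 3139 = −118 kJ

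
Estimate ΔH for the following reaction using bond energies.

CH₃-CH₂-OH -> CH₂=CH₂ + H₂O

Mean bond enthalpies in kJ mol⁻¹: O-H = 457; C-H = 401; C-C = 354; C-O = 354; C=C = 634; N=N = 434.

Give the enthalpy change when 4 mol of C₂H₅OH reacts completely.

Bonds broken (reactants):
  C-C: 1 × 354 = 354
  C-H: 5 × 401 = 2005
  C-O: 1 × 354 = 354
  O-H: 1 × 457 = 457
  Σ(broken) = 3170 kJ
Bonds formed (products):
  C-H: 4 × 401 = 1604
  C=C: 1 × 634 = 634
  O-H: 2 × 457 = 914
  Σ(formed) = 3152 kJ
ΔH = Σ(broken) − Σ(formed) = 3170 − 3152 = +18 kJ
For 4× the reaction as written: 4 × (+18) = +72 kJ

ΔH = +72 kJ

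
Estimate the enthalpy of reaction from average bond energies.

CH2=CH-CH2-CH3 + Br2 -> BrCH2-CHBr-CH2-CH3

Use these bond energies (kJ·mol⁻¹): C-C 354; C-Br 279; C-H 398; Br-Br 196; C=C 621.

Bonds broken (reactants):
  Br-Br: 1 × 196 = 196
  C-C: 2 × 354 = 708
  C-H: 8 × 398 = 3184
  C=C: 1 × 621 = 621
  Σ(broken) = 4709 kJ
Bonds formed (products):
  C-Br: 2 × 279 = 558
  C-C: 3 × 354 = 1062
  C-H: 8 × 398 = 3184
  Σ(formed) = 4804 kJ
ΔH = Σ(broken) − Σ(formed) = 4709 − 4804 = −95 kJ

ΔH ≈ −95 kJ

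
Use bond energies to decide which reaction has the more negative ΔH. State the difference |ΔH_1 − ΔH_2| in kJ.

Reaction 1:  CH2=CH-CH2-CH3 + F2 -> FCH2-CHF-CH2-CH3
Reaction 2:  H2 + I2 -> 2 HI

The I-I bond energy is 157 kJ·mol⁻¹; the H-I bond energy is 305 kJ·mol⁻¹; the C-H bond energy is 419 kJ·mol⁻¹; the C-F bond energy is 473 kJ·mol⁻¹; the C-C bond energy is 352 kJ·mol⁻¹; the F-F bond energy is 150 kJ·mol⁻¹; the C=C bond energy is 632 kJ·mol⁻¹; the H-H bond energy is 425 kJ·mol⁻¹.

Reaction 1, by 488 kJ

Reaction 1:
  Bonds broken (reactants):
    C-C: 2 × 352 = 704
    C-H: 8 × 419 = 3352
    C=C: 1 × 632 = 632
    F-F: 1 × 150 = 150
    Σ(broken) = 4838 kJ
  Bonds formed (products):
    C-C: 3 × 352 = 1056
    C-F: 2 × 473 = 946
    C-H: 8 × 419 = 3352
    Σ(formed) = 5354 kJ
  ΔH_1 = 4838 − 5354 = −516 kJ
Reaction 2:
  Bonds broken (reactants):
    H-H: 1 × 425 = 425
    I-I: 1 × 157 = 157
    Σ(broken) = 582 kJ
  Bonds formed (products):
    H-I: 2 × 305 = 610
    Σ(formed) = 610 kJ
  ΔH_2 = 582 − 610 = −28 kJ
ΔH_1 − ΔH_2 = −488 kJ, so reaction 1 has the more negative ΔH; |ΔH_1 − ΔH_2| = 488 kJ.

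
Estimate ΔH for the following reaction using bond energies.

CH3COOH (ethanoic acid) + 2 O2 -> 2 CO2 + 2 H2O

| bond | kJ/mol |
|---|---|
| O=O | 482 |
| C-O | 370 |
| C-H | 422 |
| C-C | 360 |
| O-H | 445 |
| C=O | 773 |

Bonds broken (reactants):
  C-C: 1 × 360 = 360
  C-H: 3 × 422 = 1266
  C-O: 1 × 370 = 370
  C=O: 1 × 773 = 773
  O-H: 1 × 445 = 445
  O=O: 2 × 482 = 964
  Σ(broken) = 4178 kJ
Bonds formed (products):
  C=O: 4 × 773 = 3092
  O-H: 4 × 445 = 1780
  Σ(formed) = 4872 kJ
ΔH = Σ(broken) − Σ(formed) = 4178 − 4872 = −694 kJ

ΔH ≈ −694 kJ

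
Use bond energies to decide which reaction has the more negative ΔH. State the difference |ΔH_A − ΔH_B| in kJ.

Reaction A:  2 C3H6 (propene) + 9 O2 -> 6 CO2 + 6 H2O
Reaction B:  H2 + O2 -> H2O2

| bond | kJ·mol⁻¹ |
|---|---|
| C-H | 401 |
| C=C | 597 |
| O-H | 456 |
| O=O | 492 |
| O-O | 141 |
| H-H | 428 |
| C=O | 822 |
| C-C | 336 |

Reaction A:
  Bonds broken (reactants):
    C-C: 2 × 336 = 672
    C-H: 12 × 401 = 4812
    C=C: 2 × 597 = 1194
    O=O: 9 × 492 = 4428
    Σ(broken) = 11106 kJ
  Bonds formed (products):
    C=O: 12 × 822 = 9864
    O-H: 12 × 456 = 5472
    Σ(formed) = 15336 kJ
  ΔH_A = 11106 − 15336 = −4230 kJ
Reaction B:
  Bonds broken (reactants):
    H-H: 1 × 428 = 428
    O=O: 1 × 492 = 492
    Σ(broken) = 920 kJ
  Bonds formed (products):
    O-H: 2 × 456 = 912
    O-O: 1 × 141 = 141
    Σ(formed) = 1053 kJ
  ΔH_B = 920 − 1053 = −133 kJ
ΔH_A − ΔH_B = −4097 kJ, so reaction A has the more negative ΔH; |ΔH_A − ΔH_B| = 4097 kJ.

Reaction A, by 4097 kJ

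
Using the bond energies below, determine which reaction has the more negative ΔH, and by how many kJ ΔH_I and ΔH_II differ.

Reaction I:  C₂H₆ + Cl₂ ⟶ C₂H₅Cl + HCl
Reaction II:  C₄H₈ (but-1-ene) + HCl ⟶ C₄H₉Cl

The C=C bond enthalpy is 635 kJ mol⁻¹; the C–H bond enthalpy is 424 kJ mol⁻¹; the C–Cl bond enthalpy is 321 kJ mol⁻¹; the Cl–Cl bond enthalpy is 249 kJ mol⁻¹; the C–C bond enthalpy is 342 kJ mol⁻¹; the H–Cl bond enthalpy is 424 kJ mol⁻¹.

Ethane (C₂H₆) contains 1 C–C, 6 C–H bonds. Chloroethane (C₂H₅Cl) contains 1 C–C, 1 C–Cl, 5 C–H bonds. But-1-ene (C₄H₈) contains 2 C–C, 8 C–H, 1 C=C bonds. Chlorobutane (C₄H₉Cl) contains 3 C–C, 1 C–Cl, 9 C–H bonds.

Reaction I, by 44 kJ

Reaction I:
  Bonds broken (reactants):
    C–C: 1 × 342 = 342
    C–H: 6 × 424 = 2544
    Cl–Cl: 1 × 249 = 249
    Σ(broken) = 3135 kJ
  Bonds formed (products):
    C–C: 1 × 342 = 342
    C–Cl: 1 × 321 = 321
    C–H: 5 × 424 = 2120
    H–Cl: 1 × 424 = 424
    Σ(formed) = 3207 kJ
  ΔH_I = 3135 − 3207 = −72 kJ
Reaction II:
  Bonds broken (reactants):
    C–C: 2 × 342 = 684
    C–H: 8 × 424 = 3392
    C=C: 1 × 635 = 635
    H–Cl: 1 × 424 = 424
    Σ(broken) = 5135 kJ
  Bonds formed (products):
    C–C: 3 × 342 = 1026
    C–Cl: 1 × 321 = 321
    C–H: 9 × 424 = 3816
    Σ(formed) = 5163 kJ
  ΔH_II = 5135 − 5163 = −28 kJ
ΔH_I − ΔH_II = −44 kJ, so reaction I has the more negative ΔH; |ΔH_I − ΔH_II| = 44 kJ.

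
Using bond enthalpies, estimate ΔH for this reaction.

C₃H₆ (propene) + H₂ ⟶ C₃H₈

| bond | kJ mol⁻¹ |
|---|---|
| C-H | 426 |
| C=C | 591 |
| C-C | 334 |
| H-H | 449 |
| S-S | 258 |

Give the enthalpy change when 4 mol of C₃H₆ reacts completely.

Bonds broken (reactants):
  C-C: 1 × 334 = 334
  C-H: 6 × 426 = 2556
  C=C: 1 × 591 = 591
  H-H: 1 × 449 = 449
  Σ(broken) = 3930 kJ
Bonds formed (products):
  C-C: 2 × 334 = 668
  C-H: 8 × 426 = 3408
  Σ(formed) = 4076 kJ
ΔH = Σ(broken) − Σ(formed) = 3930 − 4076 = −146 kJ
For 4× the reaction as written: 4 × (−146) = −584 kJ

ΔH = −584 kJ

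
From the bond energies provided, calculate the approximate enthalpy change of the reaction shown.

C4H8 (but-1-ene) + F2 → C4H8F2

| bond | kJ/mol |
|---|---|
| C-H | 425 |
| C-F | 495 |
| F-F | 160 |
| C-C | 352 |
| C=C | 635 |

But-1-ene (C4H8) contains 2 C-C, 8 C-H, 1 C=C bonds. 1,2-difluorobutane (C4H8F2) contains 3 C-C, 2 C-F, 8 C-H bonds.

ΔH ≈ −547 kJ

Bonds broken (reactants):
  C-C: 2 × 352 = 704
  C-H: 8 × 425 = 3400
  C=C: 1 × 635 = 635
  F-F: 1 × 160 = 160
  Σ(broken) = 4899 kJ
Bonds formed (products):
  C-C: 3 × 352 = 1056
  C-F: 2 × 495 = 990
  C-H: 8 × 425 = 3400
  Σ(formed) = 5446 kJ
ΔH = Σ(broken) − Σ(formed) = 4899 − 5446 = −547 kJ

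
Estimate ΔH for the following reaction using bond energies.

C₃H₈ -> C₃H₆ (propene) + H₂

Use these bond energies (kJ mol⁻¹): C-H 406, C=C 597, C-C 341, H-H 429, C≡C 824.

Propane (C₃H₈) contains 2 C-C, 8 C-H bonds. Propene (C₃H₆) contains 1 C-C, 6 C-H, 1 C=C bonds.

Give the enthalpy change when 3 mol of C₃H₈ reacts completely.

Bonds broken (reactants):
  C-C: 2 × 341 = 682
  C-H: 8 × 406 = 3248
  Σ(broken) = 3930 kJ
Bonds formed (products):
  C-C: 1 × 341 = 341
  C-H: 6 × 406 = 2436
  C=C: 1 × 597 = 597
  H-H: 1 × 429 = 429
  Σ(formed) = 3803 kJ
ΔH = Σ(broken) − Σ(formed) = 3930 − 3803 = +127 kJ
For 3× the reaction as written: 3 × (+127) = +381 kJ

ΔH = +381 kJ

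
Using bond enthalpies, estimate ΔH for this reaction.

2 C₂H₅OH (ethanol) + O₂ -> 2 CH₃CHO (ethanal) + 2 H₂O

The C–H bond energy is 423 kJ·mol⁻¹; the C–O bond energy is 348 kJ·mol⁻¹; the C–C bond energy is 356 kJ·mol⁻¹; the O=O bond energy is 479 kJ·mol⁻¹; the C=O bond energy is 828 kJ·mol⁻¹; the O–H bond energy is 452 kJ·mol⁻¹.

Bonds broken (reactants):
  C–C: 2 × 356 = 712
  C–H: 10 × 423 = 4230
  C–O: 2 × 348 = 696
  O–H: 2 × 452 = 904
  O=O: 1 × 479 = 479
  Σ(broken) = 7021 kJ
Bonds formed (products):
  C–C: 2 × 356 = 712
  C–H: 8 × 423 = 3384
  C=O: 2 × 828 = 1656
  O–H: 4 × 452 = 1808
  Σ(formed) = 7560 kJ
ΔH = Σ(broken) − Σ(formed) = 7021 − 7560 = −539 kJ

ΔH ≈ −539 kJ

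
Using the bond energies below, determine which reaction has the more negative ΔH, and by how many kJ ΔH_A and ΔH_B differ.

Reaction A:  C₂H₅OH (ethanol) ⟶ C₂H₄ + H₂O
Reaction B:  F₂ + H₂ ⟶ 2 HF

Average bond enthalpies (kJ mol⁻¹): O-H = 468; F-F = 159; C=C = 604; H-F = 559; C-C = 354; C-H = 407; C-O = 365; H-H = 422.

Reaction B, by 591 kJ

Reaction A:
  Bonds broken (reactants):
    C-C: 1 × 354 = 354
    C-H: 5 × 407 = 2035
    C-O: 1 × 365 = 365
    O-H: 1 × 468 = 468
    Σ(broken) = 3222 kJ
  Bonds formed (products):
    C-H: 4 × 407 = 1628
    C=C: 1 × 604 = 604
    O-H: 2 × 468 = 936
    Σ(formed) = 3168 kJ
  ΔH_A = 3222 − 3168 = +54 kJ
Reaction B:
  Bonds broken (reactants):
    F-F: 1 × 159 = 159
    H-H: 1 × 422 = 422
    Σ(broken) = 581 kJ
  Bonds formed (products):
    H-F: 2 × 559 = 1118
    Σ(formed) = 1118 kJ
  ΔH_B = 581 − 1118 = −537 kJ
ΔH_A − ΔH_B = +591 kJ, so reaction B has the more negative ΔH; |ΔH_A − ΔH_B| = 591 kJ.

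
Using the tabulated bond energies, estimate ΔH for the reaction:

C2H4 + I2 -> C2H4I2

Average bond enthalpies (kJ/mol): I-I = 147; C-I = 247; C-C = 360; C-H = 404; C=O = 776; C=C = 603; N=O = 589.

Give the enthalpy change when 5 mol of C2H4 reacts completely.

ΔH = −520 kJ

Bonds broken (reactants):
  C-H: 4 × 404 = 1616
  C=C: 1 × 603 = 603
  I-I: 1 × 147 = 147
  Σ(broken) = 2366 kJ
Bonds formed (products):
  C-C: 1 × 360 = 360
  C-H: 4 × 404 = 1616
  C-I: 2 × 247 = 494
  Σ(formed) = 2470 kJ
ΔH = Σ(broken) − Σ(formed) = 2366 − 2470 = −104 kJ
For 5× the reaction as written: 5 × (−104) = −520 kJ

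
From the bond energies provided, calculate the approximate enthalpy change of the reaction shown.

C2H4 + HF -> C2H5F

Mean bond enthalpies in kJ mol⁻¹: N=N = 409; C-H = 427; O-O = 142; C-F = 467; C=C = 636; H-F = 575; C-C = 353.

Bonds broken (reactants):
  C-H: 4 × 427 = 1708
  C=C: 1 × 636 = 636
  H-F: 1 × 575 = 575
  Σ(broken) = 2919 kJ
Bonds formed (products):
  C-C: 1 × 353 = 353
  C-F: 1 × 467 = 467
  C-H: 5 × 427 = 2135
  Σ(formed) = 2955 kJ
ΔH = Σ(broken) − Σ(formed) = 2919 − 2955 = −36 kJ

ΔH ≈ −36 kJ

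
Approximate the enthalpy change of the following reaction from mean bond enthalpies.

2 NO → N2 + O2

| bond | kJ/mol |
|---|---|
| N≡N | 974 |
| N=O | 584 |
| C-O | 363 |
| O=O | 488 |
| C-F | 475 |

Bonds broken (reactants):
  N=O: 2 × 584 = 1168
  Σ(broken) = 1168 kJ
Bonds formed (products):
  N≡N: 1 × 974 = 974
  O=O: 1 × 488 = 488
  Σ(formed) = 1462 kJ
ΔH = Σ(broken) − Σ(formed) = 1168 − 1462 = −294 kJ

ΔH ≈ −294 kJ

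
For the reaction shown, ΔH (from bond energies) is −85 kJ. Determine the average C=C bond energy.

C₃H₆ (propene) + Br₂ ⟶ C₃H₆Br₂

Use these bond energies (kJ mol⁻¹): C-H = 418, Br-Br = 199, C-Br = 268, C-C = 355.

Let D be the C=C bond energy.
Σ(broken) = 1×199 + 1×355 + 6×418 + 1×D = 3062 + D
Σ(formed) = 2×268 + 2×355 + 6×418 = 3754
ΔH = Σ(broken) − Σ(formed) = (3062 + D) − (3754) = −692 + D
Setting this equal to −85 kJ gives D = 607 kJ/mol.

D(C=C) ≈ 607 kJ/mol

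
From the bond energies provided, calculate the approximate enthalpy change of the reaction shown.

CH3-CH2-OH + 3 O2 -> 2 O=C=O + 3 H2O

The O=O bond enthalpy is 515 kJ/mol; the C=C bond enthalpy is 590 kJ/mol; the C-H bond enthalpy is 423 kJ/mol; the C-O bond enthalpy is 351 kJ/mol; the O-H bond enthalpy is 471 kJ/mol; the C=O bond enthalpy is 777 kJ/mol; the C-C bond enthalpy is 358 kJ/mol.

ΔH ≈ −1094 kJ

Bonds broken (reactants):
  C-C: 1 × 358 = 358
  C-H: 5 × 423 = 2115
  C-O: 1 × 351 = 351
  O-H: 1 × 471 = 471
  O=O: 3 × 515 = 1545
  Σ(broken) = 4840 kJ
Bonds formed (products):
  C=O: 4 × 777 = 3108
  O-H: 6 × 471 = 2826
  Σ(formed) = 5934 kJ
ΔH = Σ(broken) − Σ(formed) = 4840 − 5934 = −1094 kJ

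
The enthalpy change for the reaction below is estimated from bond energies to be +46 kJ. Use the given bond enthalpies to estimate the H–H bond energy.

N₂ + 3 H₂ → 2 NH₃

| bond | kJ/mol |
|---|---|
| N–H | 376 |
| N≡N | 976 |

D(H–H) ≈ 442 kJ/mol

Let D be the H–H bond energy.
Σ(broken) = 3×D + 1×976 = 976 + 3D
Σ(formed) = 6×376 = 2256
ΔH = Σ(broken) − Σ(formed) = (976 + 3D) − (2256) = −1280 + 3D
Setting this equal to +46 kJ gives 3D = 1326, so D = 442 kJ/mol.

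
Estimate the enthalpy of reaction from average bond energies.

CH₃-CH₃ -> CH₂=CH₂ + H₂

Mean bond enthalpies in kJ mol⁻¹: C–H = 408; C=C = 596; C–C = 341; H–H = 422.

Bonds broken (reactants):
  C–C: 1 × 341 = 341
  C–H: 6 × 408 = 2448
  Σ(broken) = 2789 kJ
Bonds formed (products):
  C–H: 4 × 408 = 1632
  C=C: 1 × 596 = 596
  H–H: 1 × 422 = 422
  Σ(formed) = 2650 kJ
ΔH = Σ(broken) − Σ(formed) = 2789 − 2650 = +139 kJ

ΔH ≈ +139 kJ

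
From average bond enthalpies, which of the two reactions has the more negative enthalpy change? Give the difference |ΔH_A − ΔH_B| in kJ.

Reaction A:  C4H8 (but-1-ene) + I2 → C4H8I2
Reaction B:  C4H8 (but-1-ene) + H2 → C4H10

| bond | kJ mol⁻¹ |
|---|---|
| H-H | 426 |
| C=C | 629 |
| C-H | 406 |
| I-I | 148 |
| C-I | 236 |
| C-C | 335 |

Reaction A:
  Bonds broken (reactants):
    C-C: 2 × 335 = 670
    C-H: 8 × 406 = 3248
    C=C: 1 × 629 = 629
    I-I: 1 × 148 = 148
    Σ(broken) = 4695 kJ
  Bonds formed (products):
    C-C: 3 × 335 = 1005
    C-H: 8 × 406 = 3248
    C-I: 2 × 236 = 472
    Σ(formed) = 4725 kJ
  ΔH_A = 4695 − 4725 = −30 kJ
Reaction B:
  Bonds broken (reactants):
    C-C: 2 × 335 = 670
    C-H: 8 × 406 = 3248
    C=C: 1 × 629 = 629
    H-H: 1 × 426 = 426
    Σ(broken) = 4973 kJ
  Bonds formed (products):
    C-C: 3 × 335 = 1005
    C-H: 10 × 406 = 4060
    Σ(formed) = 5065 kJ
  ΔH_B = 4973 − 5065 = −92 kJ
ΔH_A − ΔH_B = +62 kJ, so reaction B has the more negative ΔH; |ΔH_A − ΔH_B| = 62 kJ.

Reaction B, by 62 kJ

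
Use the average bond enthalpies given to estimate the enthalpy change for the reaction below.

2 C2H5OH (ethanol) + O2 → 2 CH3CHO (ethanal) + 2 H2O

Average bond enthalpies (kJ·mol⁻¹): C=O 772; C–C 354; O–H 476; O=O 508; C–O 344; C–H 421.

ΔH ≈ −458 kJ

Bonds broken (reactants):
  C–C: 2 × 354 = 708
  C–H: 10 × 421 = 4210
  C–O: 2 × 344 = 688
  O–H: 2 × 476 = 952
  O=O: 1 × 508 = 508
  Σ(broken) = 7066 kJ
Bonds formed (products):
  C–C: 2 × 354 = 708
  C–H: 8 × 421 = 3368
  C=O: 2 × 772 = 1544
  O–H: 4 × 476 = 1904
  Σ(formed) = 7524 kJ
ΔH = Σ(broken) − Σ(formed) = 7066 − 7524 = −458 kJ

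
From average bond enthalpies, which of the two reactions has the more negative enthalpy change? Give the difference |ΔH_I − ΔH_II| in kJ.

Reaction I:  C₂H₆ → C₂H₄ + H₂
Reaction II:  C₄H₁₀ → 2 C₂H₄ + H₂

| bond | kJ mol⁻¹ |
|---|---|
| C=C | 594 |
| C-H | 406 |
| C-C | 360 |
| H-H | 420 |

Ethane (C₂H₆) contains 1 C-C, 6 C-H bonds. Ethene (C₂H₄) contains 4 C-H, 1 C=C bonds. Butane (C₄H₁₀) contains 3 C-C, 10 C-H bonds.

Reaction I:
  Bonds broken (reactants):
    C-C: 1 × 360 = 360
    C-H: 6 × 406 = 2436
    Σ(broken) = 2796 kJ
  Bonds formed (products):
    C-H: 4 × 406 = 1624
    C=C: 1 × 594 = 594
    H-H: 1 × 420 = 420
    Σ(formed) = 2638 kJ
  ΔH_I = 2796 − 2638 = +158 kJ
Reaction II:
  Bonds broken (reactants):
    C-C: 3 × 360 = 1080
    C-H: 10 × 406 = 4060
    Σ(broken) = 5140 kJ
  Bonds formed (products):
    C-H: 8 × 406 = 3248
    C=C: 2 × 594 = 1188
    H-H: 1 × 420 = 420
    Σ(formed) = 4856 kJ
  ΔH_II = 5140 − 4856 = +284 kJ
ΔH_I − ΔH_II = −126 kJ, so reaction I has the more negative ΔH; |ΔH_I − ΔH_II| = 126 kJ.

Reaction I, by 126 kJ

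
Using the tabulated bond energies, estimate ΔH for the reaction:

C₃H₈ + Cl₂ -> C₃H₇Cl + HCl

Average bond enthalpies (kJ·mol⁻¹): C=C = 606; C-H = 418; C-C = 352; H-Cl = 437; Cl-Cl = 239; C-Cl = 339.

Bonds broken (reactants):
  C-C: 2 × 352 = 704
  C-H: 8 × 418 = 3344
  Cl-Cl: 1 × 239 = 239
  Σ(broken) = 4287 kJ
Bonds formed (products):
  C-C: 2 × 352 = 704
  C-Cl: 1 × 339 = 339
  C-H: 7 × 418 = 2926
  H-Cl: 1 × 437 = 437
  Σ(formed) = 4406 kJ
ΔH = Σ(broken) − Σ(formed) = 4287 − 4406 = −119 kJ

ΔH ≈ −119 kJ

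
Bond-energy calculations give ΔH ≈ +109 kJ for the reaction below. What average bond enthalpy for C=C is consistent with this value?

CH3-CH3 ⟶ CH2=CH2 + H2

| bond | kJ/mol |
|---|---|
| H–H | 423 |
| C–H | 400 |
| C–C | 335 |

Let D be the C=C bond energy.
Σ(broken) = 1×335 + 6×400 = 2735
Σ(formed) = 4×400 + 1×D + 1×423 = 2023 + D
ΔH = Σ(broken) − Σ(formed) = (2735) − (2023 + D) = +712 − D
Setting this equal to +109 kJ gives D = 603 kJ/mol.

D(C=C) ≈ 603 kJ/mol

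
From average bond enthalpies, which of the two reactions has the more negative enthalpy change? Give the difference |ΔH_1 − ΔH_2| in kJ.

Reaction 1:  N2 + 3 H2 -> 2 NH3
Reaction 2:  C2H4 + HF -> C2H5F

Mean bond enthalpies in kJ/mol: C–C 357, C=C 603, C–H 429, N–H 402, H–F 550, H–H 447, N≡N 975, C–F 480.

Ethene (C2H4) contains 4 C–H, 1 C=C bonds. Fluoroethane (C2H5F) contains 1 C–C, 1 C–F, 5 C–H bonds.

Reaction 2, by 17 kJ

Reaction 1:
  Bonds broken (reactants):
    H–H: 3 × 447 = 1341
    N≡N: 1 × 975 = 975
    Σ(broken) = 2316 kJ
  Bonds formed (products):
    N–H: 6 × 402 = 2412
    Σ(formed) = 2412 kJ
  ΔH_1 = 2316 − 2412 = −96 kJ
Reaction 2:
  Bonds broken (reactants):
    C–H: 4 × 429 = 1716
    C=C: 1 × 603 = 603
    H–F: 1 × 550 = 550
    Σ(broken) = 2869 kJ
  Bonds formed (products):
    C–C: 1 × 357 = 357
    C–F: 1 × 480 = 480
    C–H: 5 × 429 = 2145
    Σ(formed) = 2982 kJ
  ΔH_2 = 2869 − 2982 = −113 kJ
ΔH_1 − ΔH_2 = +17 kJ, so reaction 2 has the more negative ΔH; |ΔH_1 − ΔH_2| = 17 kJ.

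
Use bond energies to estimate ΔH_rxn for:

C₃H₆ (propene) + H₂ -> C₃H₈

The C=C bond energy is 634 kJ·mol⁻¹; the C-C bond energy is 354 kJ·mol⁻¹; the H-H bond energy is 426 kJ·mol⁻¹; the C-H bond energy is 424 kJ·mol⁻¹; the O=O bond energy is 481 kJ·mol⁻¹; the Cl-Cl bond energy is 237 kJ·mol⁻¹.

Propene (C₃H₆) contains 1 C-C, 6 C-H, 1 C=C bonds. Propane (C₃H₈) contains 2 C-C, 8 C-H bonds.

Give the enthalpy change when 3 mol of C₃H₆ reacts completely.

ΔH = −426 kJ

Bonds broken (reactants):
  C-C: 1 × 354 = 354
  C-H: 6 × 424 = 2544
  C=C: 1 × 634 = 634
  H-H: 1 × 426 = 426
  Σ(broken) = 3958 kJ
Bonds formed (products):
  C-C: 2 × 354 = 708
  C-H: 8 × 424 = 3392
  Σ(formed) = 4100 kJ
ΔH = Σ(broken) − Σ(formed) = 3958 − 4100 = −142 kJ
For 3× the reaction as written: 3 × (−142) = −426 kJ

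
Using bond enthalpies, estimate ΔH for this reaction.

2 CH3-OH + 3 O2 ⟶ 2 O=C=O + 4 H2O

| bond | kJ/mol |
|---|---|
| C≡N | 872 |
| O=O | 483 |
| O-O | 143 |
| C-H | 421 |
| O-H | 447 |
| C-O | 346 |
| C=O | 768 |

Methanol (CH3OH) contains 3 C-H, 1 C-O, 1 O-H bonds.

ΔH ≈ −1087 kJ

Bonds broken (reactants):
  C-H: 6 × 421 = 2526
  C-O: 2 × 346 = 692
  O-H: 2 × 447 = 894
  O=O: 3 × 483 = 1449
  Σ(broken) = 5561 kJ
Bonds formed (products):
  C=O: 4 × 768 = 3072
  O-H: 8 × 447 = 3576
  Σ(formed) = 6648 kJ
ΔH = Σ(broken) − Σ(formed) = 5561 − 6648 = −1087 kJ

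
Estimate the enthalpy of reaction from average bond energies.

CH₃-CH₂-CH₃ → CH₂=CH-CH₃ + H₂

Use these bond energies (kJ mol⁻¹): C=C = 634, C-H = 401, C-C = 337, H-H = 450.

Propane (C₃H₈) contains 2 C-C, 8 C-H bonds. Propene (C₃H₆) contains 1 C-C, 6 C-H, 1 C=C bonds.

ΔH ≈ +55 kJ

Bonds broken (reactants):
  C-C: 2 × 337 = 674
  C-H: 8 × 401 = 3208
  Σ(broken) = 3882 kJ
Bonds formed (products):
  C-C: 1 × 337 = 337
  C-H: 6 × 401 = 2406
  C=C: 1 × 634 = 634
  H-H: 1 × 450 = 450
  Σ(formed) = 3827 kJ
ΔH = Σ(broken) − Σ(formed) = 3882 − 3827 = +55 kJ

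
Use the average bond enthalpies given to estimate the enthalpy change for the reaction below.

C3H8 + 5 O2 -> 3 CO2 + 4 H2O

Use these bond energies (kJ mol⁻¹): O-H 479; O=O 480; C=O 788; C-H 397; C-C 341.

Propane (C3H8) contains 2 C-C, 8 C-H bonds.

ΔH ≈ −2302 kJ

Bonds broken (reactants):
  C-C: 2 × 341 = 682
  C-H: 8 × 397 = 3176
  O=O: 5 × 480 = 2400
  Σ(broken) = 6258 kJ
Bonds formed (products):
  C=O: 6 × 788 = 4728
  O-H: 8 × 479 = 3832
  Σ(formed) = 8560 kJ
ΔH = Σ(broken) − Σ(formed) = 6258 − 8560 = −2302 kJ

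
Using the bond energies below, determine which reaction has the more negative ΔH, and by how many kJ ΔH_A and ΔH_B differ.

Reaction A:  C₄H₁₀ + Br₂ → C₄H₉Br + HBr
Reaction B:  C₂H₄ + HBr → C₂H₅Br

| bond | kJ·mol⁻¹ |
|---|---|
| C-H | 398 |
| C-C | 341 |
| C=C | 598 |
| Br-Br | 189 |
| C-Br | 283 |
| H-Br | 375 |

Reaction A:
  Bonds broken (reactants):
    Br-Br: 1 × 189 = 189
    C-C: 3 × 341 = 1023
    C-H: 10 × 398 = 3980
    Σ(broken) = 5192 kJ
  Bonds formed (products):
    C-Br: 1 × 283 = 283
    C-C: 3 × 341 = 1023
    C-H: 9 × 398 = 3582
    H-Br: 1 × 375 = 375
    Σ(formed) = 5263 kJ
  ΔH_A = 5192 − 5263 = −71 kJ
Reaction B:
  Bonds broken (reactants):
    C-H: 4 × 398 = 1592
    C=C: 1 × 598 = 598
    H-Br: 1 × 375 = 375
    Σ(broken) = 2565 kJ
  Bonds formed (products):
    C-Br: 1 × 283 = 283
    C-C: 1 × 341 = 341
    C-H: 5 × 398 = 1990
    Σ(formed) = 2614 kJ
  ΔH_B = 2565 − 2614 = −49 kJ
ΔH_A − ΔH_B = −22 kJ, so reaction A has the more negative ΔH; |ΔH_A − ΔH_B| = 22 kJ.

Reaction A, by 22 kJ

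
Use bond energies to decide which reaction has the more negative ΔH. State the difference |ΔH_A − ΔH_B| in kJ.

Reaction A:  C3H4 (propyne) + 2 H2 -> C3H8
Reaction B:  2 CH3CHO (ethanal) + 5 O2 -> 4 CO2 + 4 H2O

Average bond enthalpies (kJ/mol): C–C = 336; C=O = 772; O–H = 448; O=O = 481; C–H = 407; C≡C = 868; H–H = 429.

Reaction B, by 1645 kJ

Reaction A:
  Bonds broken (reactants):
    C≡C: 1 × 868 = 868
    C–C: 1 × 336 = 336
    C–H: 4 × 407 = 1628
    H–H: 2 × 429 = 858
    Σ(broken) = 3690 kJ
  Bonds formed (products):
    C–C: 2 × 336 = 672
    C–H: 8 × 407 = 3256
    Σ(formed) = 3928 kJ
  ΔH_A = 3690 − 3928 = −238 kJ
Reaction B:
  Bonds broken (reactants):
    C–C: 2 × 336 = 672
    C–H: 8 × 407 = 3256
    C=O: 2 × 772 = 1544
    O=O: 5 × 481 = 2405
    Σ(broken) = 7877 kJ
  Bonds formed (products):
    C=O: 8 × 772 = 6176
    O–H: 8 × 448 = 3584
    Σ(formed) = 9760 kJ
  ΔH_B = 7877 − 9760 = −1883 kJ
ΔH_A − ΔH_B = +1645 kJ, so reaction B has the more negative ΔH; |ΔH_A − ΔH_B| = 1645 kJ.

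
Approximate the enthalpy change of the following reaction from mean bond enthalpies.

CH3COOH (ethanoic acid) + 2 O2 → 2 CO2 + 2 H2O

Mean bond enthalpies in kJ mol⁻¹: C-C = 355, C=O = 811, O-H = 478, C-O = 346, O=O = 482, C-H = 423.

ΔH ≈ −933 kJ

Bonds broken (reactants):
  C-C: 1 × 355 = 355
  C-H: 3 × 423 = 1269
  C-O: 1 × 346 = 346
  C=O: 1 × 811 = 811
  O-H: 1 × 478 = 478
  O=O: 2 × 482 = 964
  Σ(broken) = 4223 kJ
Bonds formed (products):
  C=O: 4 × 811 = 3244
  O-H: 4 × 478 = 1912
  Σ(formed) = 5156 kJ
ΔH = Σ(broken) − Σ(formed) = 4223 − 5156 = −933 kJ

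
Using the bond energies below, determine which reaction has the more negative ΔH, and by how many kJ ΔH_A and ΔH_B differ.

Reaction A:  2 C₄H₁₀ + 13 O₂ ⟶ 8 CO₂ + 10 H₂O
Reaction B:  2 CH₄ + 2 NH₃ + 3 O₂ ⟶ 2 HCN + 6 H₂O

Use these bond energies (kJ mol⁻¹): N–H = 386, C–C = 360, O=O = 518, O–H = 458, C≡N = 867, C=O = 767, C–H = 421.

Reaction A, by 3284 kJ

Reaction A:
  Bonds broken (reactants):
    C–C: 6 × 360 = 2160
    C–H: 20 × 421 = 8420
    O=O: 13 × 518 = 6734
    Σ(broken) = 17314 kJ
  Bonds formed (products):
    C=O: 16 × 767 = 12272
    O–H: 20 × 458 = 9160
    Σ(formed) = 21432 kJ
  ΔH_A = 17314 − 21432 = −4118 kJ
Reaction B:
  Bonds broken (reactants):
    C–H: 8 × 421 = 3368
    N–H: 6 × 386 = 2316
    O=O: 3 × 518 = 1554
    Σ(broken) = 7238 kJ
  Bonds formed (products):
    C≡N: 2 × 867 = 1734
    C–H: 2 × 421 = 842
    O–H: 12 × 458 = 5496
    Σ(formed) = 8072 kJ
  ΔH_B = 7238 − 8072 = −834 kJ
ΔH_A − ΔH_B = −3284 kJ, so reaction A has the more negative ΔH; |ΔH_A − ΔH_B| = 3284 kJ.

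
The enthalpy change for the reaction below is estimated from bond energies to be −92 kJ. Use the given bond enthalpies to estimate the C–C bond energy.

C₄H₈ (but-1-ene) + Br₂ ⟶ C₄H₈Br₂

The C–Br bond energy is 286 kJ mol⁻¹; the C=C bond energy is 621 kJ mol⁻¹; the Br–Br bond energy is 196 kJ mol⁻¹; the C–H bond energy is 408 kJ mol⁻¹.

D(C–C) ≈ 337 kJ/mol

Let D be the C–C bond energy.
Σ(broken) = 1×196 + 2×D + 8×408 + 1×621 = 4081 + 2D
Σ(formed) = 2×286 + 3×D + 8×408 = 3836 + 3D
ΔH = Σ(broken) − Σ(formed) = (4081 + 2D) − (3836 + 3D) = +245 − D
Setting this equal to −92 kJ gives D = 337 kJ/mol.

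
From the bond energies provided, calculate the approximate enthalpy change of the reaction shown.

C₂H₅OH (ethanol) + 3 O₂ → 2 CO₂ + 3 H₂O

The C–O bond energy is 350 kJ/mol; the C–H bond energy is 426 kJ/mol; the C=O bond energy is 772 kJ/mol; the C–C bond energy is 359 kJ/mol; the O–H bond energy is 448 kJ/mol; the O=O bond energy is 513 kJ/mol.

Bonds broken (reactants):
  C–C: 1 × 359 = 359
  C–H: 5 × 426 = 2130
  C–O: 1 × 350 = 350
  O–H: 1 × 448 = 448
  O=O: 3 × 513 = 1539
  Σ(broken) = 4826 kJ
Bonds formed (products):
  C=O: 4 × 772 = 3088
  O–H: 6 × 448 = 2688
  Σ(formed) = 5776 kJ
ΔH = Σ(broken) − Σ(formed) = 4826 − 5776 = −950 kJ

ΔH ≈ −950 kJ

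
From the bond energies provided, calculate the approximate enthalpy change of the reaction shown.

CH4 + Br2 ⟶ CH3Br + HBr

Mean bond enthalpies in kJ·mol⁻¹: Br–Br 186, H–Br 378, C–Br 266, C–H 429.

Bonds broken (reactants):
  Br–Br: 1 × 186 = 186
  C–H: 4 × 429 = 1716
  Σ(broken) = 1902 kJ
Bonds formed (products):
  C–Br: 1 × 266 = 266
  C–H: 3 × 429 = 1287
  H–Br: 1 × 378 = 378
  Σ(formed) = 1931 kJ
ΔH = Σ(broken) − Σ(formed) = 1902 − 1931 = −29 kJ

ΔH ≈ −29 kJ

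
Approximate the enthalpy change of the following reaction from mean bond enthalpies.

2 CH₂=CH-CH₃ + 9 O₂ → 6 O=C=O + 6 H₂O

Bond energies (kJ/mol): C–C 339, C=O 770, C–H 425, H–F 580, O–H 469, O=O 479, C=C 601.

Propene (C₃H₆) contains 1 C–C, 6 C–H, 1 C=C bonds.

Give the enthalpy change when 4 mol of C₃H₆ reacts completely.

Bonds broken (reactants):
  C–C: 2 × 339 = 678
  C–H: 12 × 425 = 5100
  C=C: 2 × 601 = 1202
  O=O: 9 × 479 = 4311
  Σ(broken) = 11291 kJ
Bonds formed (products):
  C=O: 12 × 770 = 9240
  O–H: 12 × 469 = 5628
  Σ(formed) = 14868 kJ
ΔH = Σ(broken) − Σ(formed) = 11291 − 14868 = −3577 kJ
For 2× the reaction as written: 2 × (−3577) = −7154 kJ

ΔH = −7154 kJ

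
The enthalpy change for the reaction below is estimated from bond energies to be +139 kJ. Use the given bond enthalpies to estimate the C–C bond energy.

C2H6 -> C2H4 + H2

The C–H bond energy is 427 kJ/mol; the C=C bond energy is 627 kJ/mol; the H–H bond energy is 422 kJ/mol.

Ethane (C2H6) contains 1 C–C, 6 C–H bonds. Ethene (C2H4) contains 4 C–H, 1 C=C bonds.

Let D be the C–C bond energy.
Σ(broken) = 1×D + 6×427 = 2562 + D
Σ(formed) = 4×427 + 1×627 + 1×422 = 2757
ΔH = Σ(broken) − Σ(formed) = (2562 + D) − (2757) = −195 + D
Setting this equal to +139 kJ gives D = 334 kJ/mol.

D(C–C) ≈ 334 kJ/mol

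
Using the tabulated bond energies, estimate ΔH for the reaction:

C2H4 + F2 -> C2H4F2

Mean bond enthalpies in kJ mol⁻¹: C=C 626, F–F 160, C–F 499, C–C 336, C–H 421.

Bonds broken (reactants):
  C–H: 4 × 421 = 1684
  C=C: 1 × 626 = 626
  F–F: 1 × 160 = 160
  Σ(broken) = 2470 kJ
Bonds formed (products):
  C–C: 1 × 336 = 336
  C–F: 2 × 499 = 998
  C–H: 4 × 421 = 1684
  Σ(formed) = 3018 kJ
ΔH = Σ(broken) − Σ(formed) = 2470 − 3018 = −548 kJ

ΔH ≈ −548 kJ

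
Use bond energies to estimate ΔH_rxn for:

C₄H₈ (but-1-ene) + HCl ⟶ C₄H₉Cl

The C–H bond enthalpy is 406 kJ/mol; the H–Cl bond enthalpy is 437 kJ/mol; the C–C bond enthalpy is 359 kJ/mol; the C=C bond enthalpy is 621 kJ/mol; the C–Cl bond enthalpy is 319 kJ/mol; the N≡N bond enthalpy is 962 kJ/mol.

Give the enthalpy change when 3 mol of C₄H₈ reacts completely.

Bonds broken (reactants):
  C–C: 2 × 359 = 718
  C–H: 8 × 406 = 3248
  C=C: 1 × 621 = 621
  H–Cl: 1 × 437 = 437
  Σ(broken) = 5024 kJ
Bonds formed (products):
  C–C: 3 × 359 = 1077
  C–Cl: 1 × 319 = 319
  C–H: 9 × 406 = 3654
  Σ(formed) = 5050 kJ
ΔH = Σ(broken) − Σ(formed) = 5024 − 5050 = −26 kJ
For 3× the reaction as written: 3 × (−26) = −78 kJ

ΔH = −78 kJ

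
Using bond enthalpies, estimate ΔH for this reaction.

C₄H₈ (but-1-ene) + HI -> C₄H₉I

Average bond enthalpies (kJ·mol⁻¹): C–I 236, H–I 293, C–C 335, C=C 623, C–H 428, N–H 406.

ΔH ≈ −83 kJ

Bonds broken (reactants):
  C–C: 2 × 335 = 670
  C–H: 8 × 428 = 3424
  C=C: 1 × 623 = 623
  H–I: 1 × 293 = 293
  Σ(broken) = 5010 kJ
Bonds formed (products):
  C–C: 3 × 335 = 1005
  C–H: 9 × 428 = 3852
  C–I: 1 × 236 = 236
  Σ(formed) = 5093 kJ
ΔH = Σ(broken) − Σ(formed) = 5010 − 5093 = −83 kJ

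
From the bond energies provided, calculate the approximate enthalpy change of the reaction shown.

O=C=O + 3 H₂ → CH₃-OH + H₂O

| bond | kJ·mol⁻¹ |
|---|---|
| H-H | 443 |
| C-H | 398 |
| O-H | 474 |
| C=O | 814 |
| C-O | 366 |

Bonds broken (reactants):
  C=O: 2 × 814 = 1628
  H-H: 3 × 443 = 1329
  Σ(broken) = 2957 kJ
Bonds formed (products):
  C-H: 3 × 398 = 1194
  C-O: 1 × 366 = 366
  O-H: 3 × 474 = 1422
  Σ(formed) = 2982 kJ
ΔH = Σ(broken) − Σ(formed) = 2957 − 2982 = −25 kJ

ΔH ≈ −25 kJ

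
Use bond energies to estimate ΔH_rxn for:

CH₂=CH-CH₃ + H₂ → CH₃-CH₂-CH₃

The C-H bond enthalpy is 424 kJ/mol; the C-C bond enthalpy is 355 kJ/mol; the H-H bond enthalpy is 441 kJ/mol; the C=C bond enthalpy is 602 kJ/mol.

ΔH ≈ −160 kJ

Bonds broken (reactants):
  C-C: 1 × 355 = 355
  C-H: 6 × 424 = 2544
  C=C: 1 × 602 = 602
  H-H: 1 × 441 = 441
  Σ(broken) = 3942 kJ
Bonds formed (products):
  C-C: 2 × 355 = 710
  C-H: 8 × 424 = 3392
  Σ(formed) = 4102 kJ
ΔH = Σ(broken) − Σ(formed) = 3942 − 4102 = −160 kJ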